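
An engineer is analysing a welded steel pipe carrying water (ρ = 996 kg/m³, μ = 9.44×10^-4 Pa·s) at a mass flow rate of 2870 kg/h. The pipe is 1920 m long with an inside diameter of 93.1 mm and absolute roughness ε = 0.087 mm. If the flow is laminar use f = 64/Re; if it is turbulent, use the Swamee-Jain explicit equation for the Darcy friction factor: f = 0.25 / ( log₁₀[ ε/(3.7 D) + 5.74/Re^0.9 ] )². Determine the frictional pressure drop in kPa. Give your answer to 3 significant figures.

ΔP ≈ 4.47 kPa

ṁ = 2870 kg/h = 2870/3600 = 0.7972 kg/s.
A = πD²/4 = π(0.0931)²/4 = 0.006808 m²; mean velocity V = ṁ/(ρA) = 0.7972/(996 · 0.006808) = 0.1176 m/s.
Reynolds number Re = ρVD/μ = 996 · 0.1176 · 0.0931 / 0.000944 = 1.155e+04.
Re > 4000 → turbulent. Relative roughness ε/D = 8.7e-05/0.0931 = 0.000934. Swamee-Jain: f = 0.25/(log₁₀[0.000934/3.7 + 5.74/1.155e+04^0.9])² = 0.25/(log₁₀[0.000253 + 0.00127])² = 0.25/(-2.818)² = 0.03147.
Darcy-Weisbach: ΔP = f(L/D)(ρV²/2) = 0.03147·(1920/0.0931)·(996·0.1176²/2) = 0.03147·2.062e+04·6.885 = 4469 Pa.
ΔP = 4469 Pa = 4.47 kPa.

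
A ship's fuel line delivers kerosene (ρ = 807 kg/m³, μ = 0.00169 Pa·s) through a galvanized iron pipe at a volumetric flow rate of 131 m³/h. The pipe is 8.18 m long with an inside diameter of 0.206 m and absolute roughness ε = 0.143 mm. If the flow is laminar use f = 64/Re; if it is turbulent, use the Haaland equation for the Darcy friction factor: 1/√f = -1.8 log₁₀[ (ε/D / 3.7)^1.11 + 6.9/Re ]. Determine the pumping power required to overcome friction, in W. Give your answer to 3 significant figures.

Q = 131 m³/h = 131/3600 = 0.03639 m³/s.
Cross-sectional area A = πD²/4 = π(0.206)²/4 = 0.03333 m²; mean velocity V = Q/A = 0.03639/0.03333 = 1.092 m/s.
Reynolds number Re = ρVD/μ = 807 · 1.092 · 0.206 / 0.00169 = 1.074e+05.
Re > 4000 → turbulent. Relative roughness ε/D = 0.000143/0.206 = 0.000694. Haaland: 1/√f = -1.8 log₁₀[(0.000694/3.7)^1.11 + 6.9/1.074e+05] = -1.8 log₁₀[7.3e-05 + 6.42e-05] = 6.952, so f = 0.02069.
Darcy-Weisbach: ΔP = f(L/D)(ρV²/2) = 0.02069·(8.18/0.206)·(807·1.092²/2) = 0.02069·39.71·481 = 395.1 Pa.
Pumping power P = QΔP = 0.03639·395.1 = 14.38 W = 14.4 W.

P ≈ 14.4 W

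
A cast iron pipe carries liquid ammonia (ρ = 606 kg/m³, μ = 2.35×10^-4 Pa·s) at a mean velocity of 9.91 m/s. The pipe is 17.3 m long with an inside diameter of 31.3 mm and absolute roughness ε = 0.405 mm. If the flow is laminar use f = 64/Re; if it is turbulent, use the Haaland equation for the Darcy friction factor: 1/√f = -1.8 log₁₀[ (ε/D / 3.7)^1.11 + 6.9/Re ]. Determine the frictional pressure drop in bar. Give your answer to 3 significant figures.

Reynolds number Re = ρVD/μ = 606 · 9.91 · 0.0313 / 0.000235 = 7.999e+05.
Re > 4000 → turbulent. Relative roughness ε/D = 0.000405/0.0313 = 0.0129. Haaland: 1/√f = -1.8 log₁₀[(0.0129/3.7)^1.11 + 6.9/7.999e+05] = -1.8 log₁₀[0.00188 + 8.63e-06] = 4.904, so f = 0.04158.
Darcy-Weisbach: ΔP = f(L/D)(ρV²/2) = 0.04158·(17.3/0.0313)·(606·9.91²/2) = 0.04158·552.7·2.976e+04 = 6.839e+05 Pa.
ΔP = 6.839e+05 Pa = 6.84 bar.

ΔP ≈ 6.84 bar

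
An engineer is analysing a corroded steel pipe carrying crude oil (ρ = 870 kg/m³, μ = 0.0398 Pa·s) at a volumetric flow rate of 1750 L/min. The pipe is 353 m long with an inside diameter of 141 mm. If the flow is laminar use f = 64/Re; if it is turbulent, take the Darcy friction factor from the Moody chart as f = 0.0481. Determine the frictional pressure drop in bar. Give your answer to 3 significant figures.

ΔP ≈ 1.83 bar

Q = 1750 L/min = 1750/60000 = 0.02917 m³/s.
Cross-sectional area A = πD²/4 = π(0.141)²/4 = 0.01561 m²; mean velocity V = Q/A = 0.02917/0.01561 = 1.868 m/s.
Reynolds number Re = ρVD/μ = 870 · 1.868 · 0.141 / 0.0398 = 5757.
Re > 4000 → turbulent; use the Moody-chart value f = 0.0481.
Darcy-Weisbach: ΔP = f(L/D)(ρV²/2) = 0.0481·(353/0.141)·(870·1.868²/2) = 0.0481·2504·1518 = 1.828e+05 Pa.
ΔP = 1.828e+05 Pa = 1.83 bar.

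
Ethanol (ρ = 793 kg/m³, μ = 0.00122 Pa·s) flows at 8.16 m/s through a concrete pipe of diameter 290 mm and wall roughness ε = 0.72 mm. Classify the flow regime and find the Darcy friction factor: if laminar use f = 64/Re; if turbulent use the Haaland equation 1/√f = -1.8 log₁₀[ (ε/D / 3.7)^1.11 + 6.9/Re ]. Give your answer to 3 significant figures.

f ≈ 0.0250

Re = ρVD/μ = 793·8.16·0.29/0.00122 = 1.538e+06.
Re > 4000 → turbulent. ε/D = 0.00072/0.29 = 0.00248; Haaland: 1/√f = -1.8 log₁₀[0.0003 + 4.49e-06] = 6.329, so f = 0.02497.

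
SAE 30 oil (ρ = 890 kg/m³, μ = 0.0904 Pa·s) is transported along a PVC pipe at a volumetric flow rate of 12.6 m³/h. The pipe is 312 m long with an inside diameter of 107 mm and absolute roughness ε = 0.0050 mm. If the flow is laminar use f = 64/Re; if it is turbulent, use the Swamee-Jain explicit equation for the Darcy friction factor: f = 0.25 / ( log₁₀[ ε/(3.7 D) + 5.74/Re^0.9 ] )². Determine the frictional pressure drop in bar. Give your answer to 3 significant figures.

ΔP ≈ 0.307 bar

Q = 12.6 m³/h = 12.6/3600 = 0.0035 m³/s.
Cross-sectional area A = πD²/4 = π(0.107)²/4 = 0.008992 m²; mean velocity V = Q/A = 0.0035/0.008992 = 0.3892 m/s.
Reynolds number Re = ρVD/μ = 890 · 0.3892 · 0.107 / 0.0904 = 410.
Re < 2300 → laminar flow, so f = 64/Re = 64/410 = 0.1561 (the turbulent correlation is not needed).
Darcy-Weisbach: ΔP = f(L/D)(ρV²/2) = 0.1561·(312/0.107)·(890·0.3892²/2) = 0.1561·2916·67.42 = 3.068e+04 Pa.
ΔP = 3.068e+04 Pa = 0.307 bar.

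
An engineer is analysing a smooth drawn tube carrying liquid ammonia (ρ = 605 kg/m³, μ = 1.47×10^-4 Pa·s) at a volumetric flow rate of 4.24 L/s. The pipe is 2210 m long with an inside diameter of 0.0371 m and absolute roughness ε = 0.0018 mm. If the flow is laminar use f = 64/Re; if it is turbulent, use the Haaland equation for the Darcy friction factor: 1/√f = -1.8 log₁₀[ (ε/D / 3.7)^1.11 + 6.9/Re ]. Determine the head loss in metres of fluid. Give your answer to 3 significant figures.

h_f ≈ 622 m

Q = 4.24 L/s = 4.24/1000 = 0.00424 m³/s.
Cross-sectional area A = πD²/4 = π(0.0371)²/4 = 0.001081 m²; mean velocity V = Q/A = 0.00424/0.001081 = 3.922 m/s.
Reynolds number Re = ρVD/μ = 605 · 3.922 · 0.0371 / 0.000147 = 5.989e+05.
Re > 4000 → turbulent. Relative roughness ε/D = 1.8e-06/0.0371 = 4.85e-05. Haaland: 1/√f = -1.8 log₁₀[(4.85e-05/3.7)^1.11 + 6.9/5.989e+05] = -1.8 log₁₀[3.81e-06 + 1.15e-05] = 8.666, so f = 0.01332.
Darcy-Weisbach: ΔP = f(L/D)(ρV²/2) = 0.01332·(2210/0.0371)·(605·3.922²/2) = 0.01332·5.957e+04·4654 = 3.691e+06 Pa.
Head loss h_f = ΔP/(ρg) = 3.691e+06/(605·9.81) = 622 m.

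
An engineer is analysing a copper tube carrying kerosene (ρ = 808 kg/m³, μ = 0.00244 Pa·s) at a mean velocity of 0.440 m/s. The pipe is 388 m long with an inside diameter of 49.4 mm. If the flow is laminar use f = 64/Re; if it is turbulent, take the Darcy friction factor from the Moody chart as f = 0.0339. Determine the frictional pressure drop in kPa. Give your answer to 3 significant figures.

Reynolds number Re = ρVD/μ = 808 · 0.44 · 0.0494 / 0.00244 = 7198.
Re > 4000 → turbulent; use the Moody-chart value f = 0.0339.
Darcy-Weisbach: ΔP = f(L/D)(ρV²/2) = 0.0339·(388/0.0494)·(808·0.44²/2) = 0.0339·7854·78.21 = 2.083e+04 Pa.
ΔP = 2.083e+04 Pa = 20.8 kPa.

ΔP ≈ 20.8 kPa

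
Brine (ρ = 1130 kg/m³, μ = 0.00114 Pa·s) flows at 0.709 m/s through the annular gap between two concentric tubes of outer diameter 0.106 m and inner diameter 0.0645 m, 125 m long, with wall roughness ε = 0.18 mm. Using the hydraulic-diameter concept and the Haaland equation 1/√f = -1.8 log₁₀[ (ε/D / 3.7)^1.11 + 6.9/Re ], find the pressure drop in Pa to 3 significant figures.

ΔP ≈ 27500 Pa

Hydraulic diameter D_h = 4A/P = D_o - D_i = 0.106 - 0.0645 = 0.0415 m.
Re = ρVD_h/μ = 1130·0.709·0.0415/0.00114 = 2.917e+04.
ε/D_h = 0.00018/0.0415 = 0.00434; Haaland gives 1/√f = -1.8 log₁₀[0.000558+0.000237] = 5.58, so f = 0.03212.
ΔP = f(L/D_h)(ρV²/2) = 0.03212·125/0.0415·284 = 2.748e+04 Pa.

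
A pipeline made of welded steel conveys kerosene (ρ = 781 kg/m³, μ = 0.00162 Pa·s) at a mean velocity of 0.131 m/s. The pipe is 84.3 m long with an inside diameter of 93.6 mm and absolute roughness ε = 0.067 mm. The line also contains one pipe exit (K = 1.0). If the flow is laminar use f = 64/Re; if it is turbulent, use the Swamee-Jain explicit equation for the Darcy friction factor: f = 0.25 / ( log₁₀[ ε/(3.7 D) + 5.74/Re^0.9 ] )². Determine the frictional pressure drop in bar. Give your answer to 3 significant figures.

Reynolds number Re = ρVD/μ = 781 · 0.131 · 0.0936 / 0.00162 = 5911.
Re > 4000 → turbulent. Relative roughness ε/D = 6.7e-05/0.0936 = 0.000716. Swamee-Jain: f = 0.25/(log₁₀[0.000716/3.7 + 5.74/5911^0.9])² = 0.25/(log₁₀[0.000193 + 0.00231])² = 0.25/(-2.601)² = 0.03696.
Total minor-loss coefficient ΣK = 1·1 = 1.
ΔP = [f·L/D + ΣK]·(ρV²/2) = [0.03696·84.3/0.0936 + 1]·(781·0.131²/2) = [33.29 + 1]·6.701 = 229.8 Pa.
ΔP = 229.8 Pa = 0.00230 bar.

ΔP ≈ 0.00230 bar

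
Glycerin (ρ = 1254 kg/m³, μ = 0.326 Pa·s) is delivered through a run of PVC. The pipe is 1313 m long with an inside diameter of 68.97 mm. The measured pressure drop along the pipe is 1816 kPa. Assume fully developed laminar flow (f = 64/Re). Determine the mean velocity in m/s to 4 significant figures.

For laminar flow, f = 64/Re with Re = ρVD/μ, so Darcy-Weisbach reduces to ΔP = 32μLV/D². Solving for V: V = ΔP·D²/(32μL) = 1.816e+06·(0.06897)²/(32·0.326·1313) = 0.6307 m/s.
Check: Re = ρVD/μ = 1254·0.6307·0.06897/0.326 = 167.3 < 2300, so the laminar assumption holds.

V ≈ 0.6307 m/s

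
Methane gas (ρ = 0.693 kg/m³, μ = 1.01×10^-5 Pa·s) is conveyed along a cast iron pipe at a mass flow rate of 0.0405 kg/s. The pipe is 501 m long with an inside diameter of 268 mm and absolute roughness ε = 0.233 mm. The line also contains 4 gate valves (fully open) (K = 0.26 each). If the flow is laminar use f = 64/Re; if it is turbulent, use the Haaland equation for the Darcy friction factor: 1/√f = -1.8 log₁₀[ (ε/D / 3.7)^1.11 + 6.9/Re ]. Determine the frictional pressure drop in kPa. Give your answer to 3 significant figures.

ΔP ≈ 0.0196 kPa

A = πD²/4 = π(0.268)²/4 = 0.05641 m²; mean velocity V = ṁ/(ρA) = 0.0405/(0.693 · 0.05641) = 1.036 m/s.
Reynolds number Re = ρVD/μ = 0.693 · 1.036 · 0.268 / 1.01e-05 = 1.905e+04.
Re > 4000 → turbulent. Relative roughness ε/D = 0.000233/0.268 = 0.000869. Haaland: 1/√f = -1.8 log₁₀[(0.000869/3.7)^1.11 + 6.9/1.905e+04] = -1.8 log₁₀[9.37e-05 + 0.000362] = 6.014, so f = 0.02765.
Total minor-loss coefficient ΣK = 4·0.26 = 1.04.
ΔP = [f·L/D + ΣK]·(ρV²/2) = [0.02765·501/0.268 + 1.04]·(0.693·1.036²/2) = [51.69 + 1.04]·0.3719 = 19.61 Pa.
ΔP = 19.61 Pa = 0.0196 kPa.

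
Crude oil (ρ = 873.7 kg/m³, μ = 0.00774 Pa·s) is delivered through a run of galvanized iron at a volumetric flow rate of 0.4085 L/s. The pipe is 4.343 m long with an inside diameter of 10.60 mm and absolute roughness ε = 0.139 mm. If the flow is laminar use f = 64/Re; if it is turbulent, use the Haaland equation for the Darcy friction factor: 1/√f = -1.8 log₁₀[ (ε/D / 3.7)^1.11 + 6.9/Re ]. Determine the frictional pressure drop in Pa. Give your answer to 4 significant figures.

ΔP ≈ 189200 Pa

Q = 0.4085 L/s = 0.4085/1000 = 0.0004085 m³/s.
Cross-sectional area A = πD²/4 = π(0.0106)²/4 = 8.825e-05 m²; mean velocity V = Q/A = 0.0004085/8.825e-05 = 4.629 m/s.
Reynolds number Re = ρVD/μ = 873.7 · 4.629 · 0.0106 / 0.00774 = 5539.
Re > 4000 → turbulent. Relative roughness ε/D = 0.000139/0.0106 = 0.0131. Haaland: 1/√f = -1.8 log₁₀[(0.0131/3.7)^1.11 + 6.9/5539] = -1.8 log₁₀[0.00191 + 0.00125] = 4.503, so f = 0.04932.
Darcy-Weisbach: ΔP = f(L/D)(ρV²/2) = 0.04932·(4.343/0.0106)·(873.7·4.629²/2) = 0.04932·409.7·9361 = 1.892e+05 Pa.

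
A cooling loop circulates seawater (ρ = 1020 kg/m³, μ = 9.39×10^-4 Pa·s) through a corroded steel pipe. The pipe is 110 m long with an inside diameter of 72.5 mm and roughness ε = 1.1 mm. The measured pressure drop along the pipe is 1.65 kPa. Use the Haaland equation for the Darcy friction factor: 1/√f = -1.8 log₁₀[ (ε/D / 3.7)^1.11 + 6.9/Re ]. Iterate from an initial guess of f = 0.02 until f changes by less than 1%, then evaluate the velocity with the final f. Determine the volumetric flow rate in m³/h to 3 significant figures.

Q ≈ 3.18 m³/h

Rearranging Darcy-Weisbach: V = √(2·ΔP·D/(f·L·ρ)). With ε/D = 0.0011/0.0725 = 0.0152, iterate starting from f = 0.02:
  f = 0.02 → V = √(2·1650·0.0725/(0.02·110·1020)) = 0.3265 m/s; Re = ρVD/μ = 2.572e+04; f → 0.04564
  f = 0.04564 → V = 0.2162 m/s; Re = 1.702e+04; f → 0.04646
  f = 0.04646 → V = 0.2142 m/s; Re = 1.687e+04; f → 0.04648
Converged (Δf/f < 1%). With the final f = 0.04648: V = √(2·1650·0.0725/(0.04648·110·1020)) = 0.2142 m/s.
Q = V·A = 0.2142·(π/4·0.0725²) = 0.0008842 m³/s = 3.18 m³/h.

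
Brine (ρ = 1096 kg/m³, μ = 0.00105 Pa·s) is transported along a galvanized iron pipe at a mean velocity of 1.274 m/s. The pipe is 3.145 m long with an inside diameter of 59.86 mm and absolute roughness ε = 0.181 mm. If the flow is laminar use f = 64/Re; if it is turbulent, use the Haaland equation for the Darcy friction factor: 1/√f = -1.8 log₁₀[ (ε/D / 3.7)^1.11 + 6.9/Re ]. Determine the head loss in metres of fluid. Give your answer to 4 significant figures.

Reynolds number Re = ρVD/μ = 1096 · 1.274 · 0.05986 / 0.00105 = 7.96e+04.
Re > 4000 → turbulent. Relative roughness ε/D = 0.000181/0.05986 = 0.00302. Haaland: 1/√f = -1.8 log₁₀[(0.00302/3.7)^1.11 + 6.9/7.96e+04] = -1.8 log₁₀[0.000374 + 8.67e-05] = 6.006, so f = 0.02772.
Darcy-Weisbach: ΔP = f(L/D)(ρV²/2) = 0.02772·(3.145/0.05986)·(1096·1.274²/2) = 0.02772·52.54·889.4 = 1295 Pa.
Head loss h_f = ΔP/(ρg) = 1295/(1096·9.81) = 0.1205 m.

h_f ≈ 0.1205 m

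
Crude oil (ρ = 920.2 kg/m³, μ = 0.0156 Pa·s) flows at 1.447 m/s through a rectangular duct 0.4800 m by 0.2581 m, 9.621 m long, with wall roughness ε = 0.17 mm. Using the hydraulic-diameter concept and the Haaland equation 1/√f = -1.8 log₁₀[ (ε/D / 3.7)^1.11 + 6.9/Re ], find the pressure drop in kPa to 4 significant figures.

ΔP ≈ 0.6822 kPa

Hydraulic diameter D_h = 4A/P = 4·(0.48·0.2581)/(2·(0.48+0.2581)) = 0.4956/1.476 = 0.3357 m.
Re = ρVD_h/μ = 920.2·1.447·0.3357/0.0156 = 2.865e+04.
ε/D_h = 0.00017/0.3357 = 0.000506; Haaland gives 1/√f = -1.8 log₁₀[5.14e-05+0.000241] = 6.362, so f = 0.02471.
ΔP = f(L/D_h)(ρV²/2) = 0.02471·9.621/0.3357·963.4 = 682.2 Pa.
ΔP = 0.6822 kPa.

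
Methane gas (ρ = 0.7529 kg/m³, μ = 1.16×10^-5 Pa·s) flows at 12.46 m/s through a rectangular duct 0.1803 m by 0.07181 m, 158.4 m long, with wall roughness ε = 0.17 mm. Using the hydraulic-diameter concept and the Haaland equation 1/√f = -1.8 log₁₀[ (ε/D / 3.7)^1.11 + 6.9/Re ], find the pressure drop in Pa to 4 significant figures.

ΔP ≈ 2193 Pa

Hydraulic diameter D_h = 4A/P = 4·(0.1803·0.07181)/(2·(0.1803+0.07181)) = 0.05179/0.5042 = 0.1027 m.
Re = ρVD_h/μ = 0.7529·12.46·0.1027/1.16e-05 = 8.306e+04.
ε/D_h = 0.00017/0.1027 = 0.00166; Haaland gives 1/√f = -1.8 log₁₀[0.000192+8.31e-05] = 6.41, so f = 0.02433.
ΔP = f(L/D_h)(ρV²/2) = 0.02433·158.4/0.1027·58.44 = 2193 Pa.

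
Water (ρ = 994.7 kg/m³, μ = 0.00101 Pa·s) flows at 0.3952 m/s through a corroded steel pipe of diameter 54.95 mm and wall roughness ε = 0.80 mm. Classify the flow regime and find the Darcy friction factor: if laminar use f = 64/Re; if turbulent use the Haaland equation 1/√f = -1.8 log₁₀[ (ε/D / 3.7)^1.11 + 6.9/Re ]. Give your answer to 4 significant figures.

Re = ρVD/μ = 994.7·0.3952·0.05495/0.00101 = 2.139e+04.
Re > 4000 → turbulent. ε/D = 0.0008/0.05495 = 0.0146; Haaland: 1/√f = -1.8 log₁₀[0.00214 + 0.000323] = 4.696, so f = 0.04535.

f ≈ 0.04535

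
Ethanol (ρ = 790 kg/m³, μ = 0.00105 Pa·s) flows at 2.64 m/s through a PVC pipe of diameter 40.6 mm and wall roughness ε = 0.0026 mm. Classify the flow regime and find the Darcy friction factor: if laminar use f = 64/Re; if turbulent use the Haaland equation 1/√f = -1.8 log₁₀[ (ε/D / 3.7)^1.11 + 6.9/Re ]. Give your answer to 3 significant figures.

Re = ρVD/μ = 790·2.64·0.0406/0.00105 = 8.064e+04.
Re > 4000 → turbulent. ε/D = 2.6e-06/0.0406 = 6.4e-05; Haaland: 1/√f = -1.8 log₁₀[5.18e-06 + 8.56e-05] = 7.276, so f = 0.01889.

f ≈ 0.0189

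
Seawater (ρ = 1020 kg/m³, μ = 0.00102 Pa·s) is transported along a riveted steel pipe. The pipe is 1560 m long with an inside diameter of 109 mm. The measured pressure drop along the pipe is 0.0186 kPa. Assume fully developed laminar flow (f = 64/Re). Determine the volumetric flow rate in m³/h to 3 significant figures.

For laminar flow, f = 64/Re with Re = ρVD/μ, so Darcy-Weisbach reduces to ΔP = 32μLV/D². Solving for V: V = ΔP·D²/(32μL) = 18.6·(0.109)²/(32·0.00102·1560) = 0.00434 m/s.
Check: Re = ρVD/μ = 1020·0.00434·0.109/0.00102 = 473.1 < 2300, so the laminar assumption holds.
Q = V·A = 0.00434·(π/4·0.109²) = 4.05e-05 m³/s = 0.146 m³/h.

Q ≈ 0.146 m³/h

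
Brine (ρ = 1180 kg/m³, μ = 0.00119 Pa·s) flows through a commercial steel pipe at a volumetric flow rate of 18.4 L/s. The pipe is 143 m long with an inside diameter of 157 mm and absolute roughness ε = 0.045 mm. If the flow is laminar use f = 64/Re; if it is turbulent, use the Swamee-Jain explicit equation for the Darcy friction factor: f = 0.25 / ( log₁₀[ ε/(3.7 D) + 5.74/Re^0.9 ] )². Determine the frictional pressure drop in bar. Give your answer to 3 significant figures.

ΔP ≈ 0.0892 bar

Q = 18.4 L/s = 18.4/1000 = 0.0184 m³/s.
Cross-sectional area A = πD²/4 = π(0.157)²/4 = 0.01936 m²; mean velocity V = Q/A = 0.0184/0.01936 = 0.9504 m/s.
Reynolds number Re = ρVD/μ = 1180 · 0.9504 · 0.157 / 0.00119 = 1.48e+05.
Re > 4000 → turbulent. Relative roughness ε/D = 4.5e-05/0.157 = 0.000287. Swamee-Jain: f = 0.25/(log₁₀[0.000287/3.7 + 5.74/1.48e+05^0.9])² = 0.25/(log₁₀[7.75e-05 + 0.000128])² = 0.25/(-3.688)² = 0.01838.
Darcy-Weisbach: ΔP = f(L/D)(ρV²/2) = 0.01838·(143/0.157)·(1180·0.9504²/2) = 0.01838·910.8·533 = 8922 Pa.
ΔP = 8922 Pa = 0.0892 bar.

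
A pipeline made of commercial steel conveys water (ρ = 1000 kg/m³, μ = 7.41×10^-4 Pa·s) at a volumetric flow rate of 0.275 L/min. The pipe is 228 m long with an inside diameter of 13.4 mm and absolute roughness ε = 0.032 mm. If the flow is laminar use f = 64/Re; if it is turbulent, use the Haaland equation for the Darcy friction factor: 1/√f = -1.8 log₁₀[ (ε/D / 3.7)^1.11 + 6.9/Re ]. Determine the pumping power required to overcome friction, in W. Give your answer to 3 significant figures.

P ≈ 0.00448 W

Q = 0.275 L/min = 0.275/60000 = 4.583e-06 m³/s.
Cross-sectional area A = πD²/4 = π(0.0134)²/4 = 0.000141 m²; mean velocity V = Q/A = 4.583e-06/0.000141 = 0.0325 m/s.
Reynolds number Re = ρVD/μ = 1000 · 0.0325 · 0.0134 / 0.000741 = 587.7.
Re < 2300 → laminar flow, so f = 64/Re = 64/587.7 = 0.1089 (the turbulent correlation is not needed).
Darcy-Weisbach: ΔP = f(L/D)(ρV²/2) = 0.1089·(228/0.0134)·(1000·0.0325²/2) = 0.1089·1.701e+04·0.5281 = 978.5 Pa.
Pumping power P = QΔP = 4.583e-06·978.5 = 0.004485 W = 0.00448 W.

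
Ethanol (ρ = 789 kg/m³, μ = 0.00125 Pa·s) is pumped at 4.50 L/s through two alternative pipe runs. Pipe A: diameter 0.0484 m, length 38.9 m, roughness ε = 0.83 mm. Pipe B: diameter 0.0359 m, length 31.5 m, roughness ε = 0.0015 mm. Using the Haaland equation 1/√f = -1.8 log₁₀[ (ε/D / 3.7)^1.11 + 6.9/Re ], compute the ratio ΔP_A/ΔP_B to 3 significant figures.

ΔP_A/ΔP_B ≈ 0.718

Pipe A: V = Q/A = 0.0045/0.00184 = 2.446 m/s; Re = 7.472e+04; ε/D = 0.0171; Haaland → f = 0.04654; ΔP_A = f(L/D)(ρV²/2) = 8.827e+04 Pa.
Pipe B: V = Q/A = 0.0045/0.001012 = 4.446 m/s; Re = 1.007e+05; ε/D = 4.18e-05; Haaland → f = 0.01797; ΔP_B = f(L/D)(ρV²/2) = 1.229e+05 Pa.
ΔP_A/ΔP_B = 8.827e+04/1.229e+05 = 0.718.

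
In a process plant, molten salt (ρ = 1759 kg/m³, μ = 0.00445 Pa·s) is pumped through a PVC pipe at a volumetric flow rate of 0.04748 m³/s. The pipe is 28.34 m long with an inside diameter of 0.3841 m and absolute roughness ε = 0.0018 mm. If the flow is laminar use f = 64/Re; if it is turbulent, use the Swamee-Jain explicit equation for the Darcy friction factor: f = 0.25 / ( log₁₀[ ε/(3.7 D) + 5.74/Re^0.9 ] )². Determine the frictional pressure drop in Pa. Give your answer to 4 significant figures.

Cross-sectional area A = πD²/4 = π(0.3841)²/4 = 0.1159 m²; mean velocity V = Q/A = 0.04748/0.1159 = 0.4098 m/s.
Reynolds number Re = ρVD/μ = 1759 · 0.4098 · 0.3841 / 0.00445 = 6.221e+04.
Re > 4000 → turbulent. Relative roughness ε/D = 1.8e-06/0.3841 = 4.69e-06. Swamee-Jain: f = 0.25/(log₁₀[4.69e-06/3.7 + 5.74/6.221e+04^0.9])² = 0.25/(log₁₀[1.27e-06 + 0.000278])² = 0.25/(-3.554)² = 0.0198.
Darcy-Weisbach: ΔP = f(L/D)(ρV²/2) = 0.0198·(28.34/0.3841)·(1759·0.4098²/2) = 0.0198·73.78·147.7 = 215.7 Pa.

ΔP ≈ 215.7 Pa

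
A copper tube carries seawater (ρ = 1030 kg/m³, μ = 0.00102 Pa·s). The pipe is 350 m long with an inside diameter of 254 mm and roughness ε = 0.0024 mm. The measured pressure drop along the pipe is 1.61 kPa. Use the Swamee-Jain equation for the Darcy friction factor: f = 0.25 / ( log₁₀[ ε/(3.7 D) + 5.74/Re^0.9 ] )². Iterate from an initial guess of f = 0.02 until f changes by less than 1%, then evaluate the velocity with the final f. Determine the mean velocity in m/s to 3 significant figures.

V ≈ 0.352 m/s

Rearranging Darcy-Weisbach: V = √(2·ΔP·D/(f·L·ρ)). With ε/D = 2.4e-06/0.254 = 9.45e-06, iterate starting from f = 0.02:
  f = 0.02 → V = √(2·1610·0.254/(0.02·350·1030)) = 0.3368 m/s; Re = ρVD/μ = 8.639e+04; f → 0.01847
  f = 0.01847 → V = 0.3504 m/s; Re = 8.988e+04; f → 0.01832
Converged (Δf/f < 1%). With the final f = 0.01832: V = √(2·1610·0.254/(0.01832·350·1030)) = 0.3519 m/s.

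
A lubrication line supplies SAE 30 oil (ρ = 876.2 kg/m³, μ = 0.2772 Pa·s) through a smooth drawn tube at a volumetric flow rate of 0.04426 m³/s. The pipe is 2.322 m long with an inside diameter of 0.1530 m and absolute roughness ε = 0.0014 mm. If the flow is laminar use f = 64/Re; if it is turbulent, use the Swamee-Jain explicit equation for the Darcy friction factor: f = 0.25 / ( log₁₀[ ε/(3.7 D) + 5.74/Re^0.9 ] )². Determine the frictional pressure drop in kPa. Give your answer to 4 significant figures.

ΔP ≈ 2.118 kPa

Cross-sectional area A = πD²/4 = π(0.153)²/4 = 0.01839 m²; mean velocity V = Q/A = 0.04426/0.01839 = 2.407 m/s.
Reynolds number Re = ρVD/μ = 876.2 · 2.407 · 0.153 / 0.277 = 1164.
Re < 2300 → laminar flow, so f = 64/Re = 64/1164 = 0.05497 (the turbulent correlation is not needed).
Darcy-Weisbach: ΔP = f(L/D)(ρV²/2) = 0.05497·(2.322/0.153)·(876.2·2.407²/2) = 0.05497·15.18·2539 = 2118 Pa.
ΔP = 2118 Pa = 2.118 kPa.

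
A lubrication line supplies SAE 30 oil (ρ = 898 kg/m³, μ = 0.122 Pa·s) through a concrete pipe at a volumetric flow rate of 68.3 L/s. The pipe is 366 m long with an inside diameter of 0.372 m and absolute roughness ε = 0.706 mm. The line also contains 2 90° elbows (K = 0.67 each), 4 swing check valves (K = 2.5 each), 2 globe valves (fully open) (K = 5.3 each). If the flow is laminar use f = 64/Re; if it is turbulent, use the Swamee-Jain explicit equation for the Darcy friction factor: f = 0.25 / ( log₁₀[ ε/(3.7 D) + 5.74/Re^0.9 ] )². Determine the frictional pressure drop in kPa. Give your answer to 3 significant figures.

Q = 68.3 L/s = 68.3/1000 = 0.0683 m³/s.
Cross-sectional area A = πD²/4 = π(0.372)²/4 = 0.1087 m²; mean velocity V = Q/A = 0.0683/0.1087 = 0.6284 m/s.
Reynolds number Re = ρVD/μ = 898 · 0.6284 · 0.372 / 0.122 = 1721.
Re < 2300 → laminar flow, so f = 64/Re = 64/1721 = 0.03719 (the turbulent correlation is not needed).
Total minor-loss coefficient ΣK = 2·0.67 + 4·2.5 + 2·5.3 = 21.9.
ΔP = [f·L/D + ΣK]·(ρV²/2) = [0.03719·366/0.372 + 21.9]·(898·0.6284²/2) = [36.59 + 21.9]·177.3 = 1.038e+04 Pa.
ΔP = 1.038e+04 Pa = 10.4 kPa.

ΔP ≈ 10.4 kPa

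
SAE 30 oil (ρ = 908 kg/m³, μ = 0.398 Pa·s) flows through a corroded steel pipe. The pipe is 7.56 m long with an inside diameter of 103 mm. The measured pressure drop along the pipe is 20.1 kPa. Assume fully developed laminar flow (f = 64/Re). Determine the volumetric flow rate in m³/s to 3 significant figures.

Q ≈ 0.0185 m³/s

For laminar flow, f = 64/Re with Re = ρVD/μ, so Darcy-Weisbach reduces to ΔP = 32μLV/D². Solving for V: V = ΔP·D²/(32μL) = 2.01e+04·(0.103)²/(32·0.398·7.56) = 2.215 m/s.
Check: Re = ρVD/μ = 908·2.215·0.103/0.398 = 520.4 < 2300, so the laminar assumption holds.
Q = V·A = 2.215·(π/4·0.103²) = 0.01845 m³/s = 0.0185 m³/s.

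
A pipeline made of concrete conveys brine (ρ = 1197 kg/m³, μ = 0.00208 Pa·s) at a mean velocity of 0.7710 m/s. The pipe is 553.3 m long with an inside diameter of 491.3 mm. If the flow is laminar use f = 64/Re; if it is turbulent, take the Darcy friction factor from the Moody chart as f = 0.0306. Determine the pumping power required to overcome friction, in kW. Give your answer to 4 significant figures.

Reynolds number Re = ρVD/μ = 1197 · 0.771 · 0.4913 / 0.00208 = 2.18e+05.
Re > 4000 → turbulent; use the Moody-chart value f = 0.0306.
Darcy-Weisbach: ΔP = f(L/D)(ρV²/2) = 0.0306·(553.3/0.4913)·(1197·0.771²/2) = 0.0306·1126·355.8 = 1.226e+04 Pa.
Q = V·A = 0.771·0.1896 = 0.1462 m³/s.
Pumping power P = QΔP = 0.1462·1.226e+04 = 1792.0 W = 1.792 kW.

P ≈ 1.792 kW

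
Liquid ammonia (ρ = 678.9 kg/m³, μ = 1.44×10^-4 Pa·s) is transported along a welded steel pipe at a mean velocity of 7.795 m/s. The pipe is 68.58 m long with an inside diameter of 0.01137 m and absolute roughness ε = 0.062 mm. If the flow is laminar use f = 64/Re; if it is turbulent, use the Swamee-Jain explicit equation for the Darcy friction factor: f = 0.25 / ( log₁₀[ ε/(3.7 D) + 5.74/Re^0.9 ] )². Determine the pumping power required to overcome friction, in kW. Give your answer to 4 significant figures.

P ≈ 3.102 kW

Reynolds number Re = ρVD/μ = 678.9 · 7.795 · 0.01137 / 0.000144 = 4.178e+05.
Re > 4000 → turbulent. Relative roughness ε/D = 6.2e-05/0.01137 = 0.00545. Swamee-Jain: f = 0.25/(log₁₀[0.00545/3.7 + 5.74/4.178e+05^0.9])² = 0.25/(log₁₀[0.00147 + 5.01e-05])² = 0.25/(-2.817)² = 0.0315.
Darcy-Weisbach: ΔP = f(L/D)(ρV²/2) = 0.0315·(68.58/0.01137)·(678.9·7.795²/2) = 0.0315·6032·2.063e+04 = 3.919e+06 Pa.
Q = V·A = 7.795·0.0001015 = 0.0007915 m³/s.
Pumping power P = QΔP = 0.0007915·3.919e+06 = 3101.9 W = 3.102 kW.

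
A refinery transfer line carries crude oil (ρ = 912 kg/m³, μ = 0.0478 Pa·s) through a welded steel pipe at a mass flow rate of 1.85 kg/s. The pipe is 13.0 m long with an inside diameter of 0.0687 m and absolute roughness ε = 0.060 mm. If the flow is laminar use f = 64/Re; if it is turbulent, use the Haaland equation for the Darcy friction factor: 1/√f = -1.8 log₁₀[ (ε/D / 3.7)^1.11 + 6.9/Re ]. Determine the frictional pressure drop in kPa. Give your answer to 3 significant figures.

A = πD²/4 = π(0.0687)²/4 = 0.003707 m²; mean velocity V = ṁ/(ρA) = 1.85/(912 · 0.003707) = 0.5472 m/s.
Reynolds number Re = ρVD/μ = 912 · 0.5472 · 0.0687 / 0.0478 = 717.3.
Re < 2300 → laminar flow, so f = 64/Re = 64/717.3 = 0.08922 (the turbulent correlation is not needed).
Darcy-Weisbach: ΔP = f(L/D)(ρV²/2) = 0.08922·(13/0.0687)·(912·0.5472²/2) = 0.08922·189.2·136.6 = 2306 Pa.
ΔP = 2306 Pa = 2.31 kPa.

ΔP ≈ 2.31 kPa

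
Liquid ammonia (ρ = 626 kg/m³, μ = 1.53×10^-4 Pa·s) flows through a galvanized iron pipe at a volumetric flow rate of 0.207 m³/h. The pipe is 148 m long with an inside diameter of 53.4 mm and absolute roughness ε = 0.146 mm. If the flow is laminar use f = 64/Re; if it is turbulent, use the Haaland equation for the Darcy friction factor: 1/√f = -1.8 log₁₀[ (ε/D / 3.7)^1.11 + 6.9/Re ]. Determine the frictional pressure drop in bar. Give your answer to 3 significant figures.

Q = 0.207 m³/h = 0.207/3600 = 5.75e-05 m³/s.
Cross-sectional area A = πD²/4 = π(0.0534)²/4 = 0.00224 m²; mean velocity V = Q/A = 5.75e-05/0.00224 = 0.02567 m/s.
Reynolds number Re = ρVD/μ = 626 · 0.02567 · 0.0534 / 0.000153 = 5609.
Re > 4000 → turbulent. Relative roughness ε/D = 0.000146/0.0534 = 0.00273. Haaland: 1/√f = -1.8 log₁₀[(0.00273/3.7)^1.11 + 6.9/5609] = -1.8 log₁₀[0.000334 + 0.00123] = 5.05, so f = 0.03921.
Darcy-Weisbach: ΔP = f(L/D)(ρV²/2) = 0.03921·(148/0.0534)·(626·0.02567²/2) = 0.03921·2772·0.2063 = 22.42 Pa.
ΔP = 22.42 Pa = 2.24×10^-4 bar.

ΔP ≈ 2.24×10^-4 bar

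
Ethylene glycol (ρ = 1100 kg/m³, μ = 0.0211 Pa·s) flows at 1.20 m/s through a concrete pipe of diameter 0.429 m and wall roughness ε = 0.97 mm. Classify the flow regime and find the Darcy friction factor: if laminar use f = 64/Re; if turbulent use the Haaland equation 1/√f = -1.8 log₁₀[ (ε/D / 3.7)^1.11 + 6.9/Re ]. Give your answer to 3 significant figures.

f ≈ 0.0287

Re = ρVD/μ = 1100·1.2·0.429/0.0211 = 2.684e+04.
Re > 4000 → turbulent. ε/D = 0.00097/0.429 = 0.00226; Haaland: 1/√f = -1.8 log₁₀[0.000271 + 0.000257] = 5.899, so f = 0.02873.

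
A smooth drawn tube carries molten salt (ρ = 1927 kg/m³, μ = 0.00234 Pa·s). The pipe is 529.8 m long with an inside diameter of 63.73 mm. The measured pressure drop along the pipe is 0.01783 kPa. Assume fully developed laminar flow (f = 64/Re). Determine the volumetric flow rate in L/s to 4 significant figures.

Q ≈ 0.005823 L/s

For laminar flow, f = 64/Re with Re = ρVD/μ, so Darcy-Weisbach reduces to ΔP = 32μLV/D². Solving for V: V = ΔP·D²/(32μL) = 17.83·(0.06373)²/(32·0.00234·529.8) = 0.001825 m/s.
Check: Re = ρVD/μ = 1927·0.001825·0.06373/0.00234 = 95.8 < 2300, so the laminar assumption holds.
Q = V·A = 0.001825·(π/4·0.06373²) = 5.823e-06 m³/s = 0.005823 L/s.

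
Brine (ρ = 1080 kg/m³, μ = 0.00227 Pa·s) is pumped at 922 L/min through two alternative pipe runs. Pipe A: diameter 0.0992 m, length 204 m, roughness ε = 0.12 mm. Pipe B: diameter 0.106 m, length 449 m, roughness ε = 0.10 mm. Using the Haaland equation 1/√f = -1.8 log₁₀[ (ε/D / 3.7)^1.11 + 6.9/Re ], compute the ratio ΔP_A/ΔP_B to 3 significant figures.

Pipe A: V = Q/A = 0.01537/0.007729 = 1.988 m/s; Re = 9.384e+04; ε/D = 0.00121; Haaland → f = 0.02279; ΔP_A = f(L/D)(ρV²/2) = 1e+05 Pa.
Pipe B: V = Q/A = 0.01537/0.008825 = 1.741 m/s; Re = 8.782e+04; ε/D = 0.000943; Haaland → f = 0.02204; ΔP_B = f(L/D)(ρV²/2) = 1.529e+05 Pa.
ΔP_A/ΔP_B = 1e+05/1.529e+05 = 0.654.

ΔP_A/ΔP_B ≈ 0.654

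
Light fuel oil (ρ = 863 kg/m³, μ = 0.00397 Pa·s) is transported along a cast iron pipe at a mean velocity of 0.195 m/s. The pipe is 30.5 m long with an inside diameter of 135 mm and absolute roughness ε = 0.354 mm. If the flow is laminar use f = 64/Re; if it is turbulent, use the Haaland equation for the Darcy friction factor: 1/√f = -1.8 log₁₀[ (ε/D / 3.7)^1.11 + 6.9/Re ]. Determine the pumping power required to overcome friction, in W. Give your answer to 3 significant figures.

P ≈ 0.403 W

Reynolds number Re = ρVD/μ = 863 · 0.195 · 0.135 / 0.00397 = 5723.
Re > 4000 → turbulent. Relative roughness ε/D = 0.000354/0.135 = 0.00262. Haaland: 1/√f = -1.8 log₁₀[(0.00262/3.7)^1.11 + 6.9/5723] = -1.8 log₁₀[0.000319 + 0.00121] = 5.07, so f = 0.0389.
Darcy-Weisbach: ΔP = f(L/D)(ρV²/2) = 0.0389·(30.5/0.135)·(863·0.195²/2) = 0.0389·225.9·16.41 = 144.2 Pa.
Q = V·A = 0.195·0.01431 = 0.002791 m³/s.
Pumping power P = QΔP = 0.002791·144.2 = 0.4025 W = 0.403 W.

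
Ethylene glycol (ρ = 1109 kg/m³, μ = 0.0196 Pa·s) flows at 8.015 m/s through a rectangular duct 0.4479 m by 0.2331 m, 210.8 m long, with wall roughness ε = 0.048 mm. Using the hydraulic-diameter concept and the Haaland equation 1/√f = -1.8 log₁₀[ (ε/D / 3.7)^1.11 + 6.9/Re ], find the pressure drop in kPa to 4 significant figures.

Hydraulic diameter D_h = 4A/P = 4·(0.4479·0.2331)/(2·(0.4479+0.2331)) = 0.4176/1.362 = 0.3066 m.
Re = ρVD_h/μ = 1109·8.015·0.3066/0.0196 = 1.391e+05.
ε/D_h = 4.8e-05/0.3066 = 0.000157; Haaland gives 1/√f = -1.8 log₁₀[1.4e-05+4.96e-05] = 7.554, so f = 0.01753.
ΔP = f(L/D_h)(ρV²/2) = 0.01753·210.8/0.3066·3.562e+04 = 4.292e+05 Pa.
ΔP = 429.2 kPa.

ΔP ≈ 429.2 kPa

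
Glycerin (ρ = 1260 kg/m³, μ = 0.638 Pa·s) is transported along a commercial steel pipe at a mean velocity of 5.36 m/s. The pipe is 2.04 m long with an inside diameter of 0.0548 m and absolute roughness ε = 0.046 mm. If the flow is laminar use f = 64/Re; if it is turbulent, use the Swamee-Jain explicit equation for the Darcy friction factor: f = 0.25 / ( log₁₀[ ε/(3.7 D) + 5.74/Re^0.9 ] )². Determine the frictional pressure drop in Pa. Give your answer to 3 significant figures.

Reynolds number Re = ρVD/μ = 1260 · 5.36 · 0.0548 / 0.638 = 580.1.
Re < 2300 → laminar flow, so f = 64/Re = 64/580.1 = 0.1103 (the turbulent correlation is not needed).
Darcy-Weisbach: ΔP = f(L/D)(ρV²/2) = 0.1103·(2.04/0.0548)·(1260·5.36²/2) = 0.1103·37.23·1.81e+04 = 7.434e+04 Pa.

ΔP ≈ 74300 Pa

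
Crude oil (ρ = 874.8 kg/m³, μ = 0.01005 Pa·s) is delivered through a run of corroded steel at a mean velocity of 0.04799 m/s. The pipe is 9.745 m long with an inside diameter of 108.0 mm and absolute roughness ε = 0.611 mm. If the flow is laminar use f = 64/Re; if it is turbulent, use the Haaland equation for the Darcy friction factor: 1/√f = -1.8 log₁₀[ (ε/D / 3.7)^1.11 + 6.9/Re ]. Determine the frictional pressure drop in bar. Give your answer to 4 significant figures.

Reynolds number Re = ρVD/μ = 874.8 · 0.04799 · 0.108 / 0.01 = 451.1.
Re < 2300 → laminar flow, so f = 64/Re = 64/451.1 = 0.1419 (the turbulent correlation is not needed).
Darcy-Weisbach: ΔP = f(L/D)(ρV²/2) = 0.1419·(9.745/0.108)·(874.8·0.04799²/2) = 0.1419·90.23·1.007 = 12.89 Pa.
ΔP = 12.89 Pa = 1.289×10^-4 bar.

ΔP ≈ 1.289×10^-4 bar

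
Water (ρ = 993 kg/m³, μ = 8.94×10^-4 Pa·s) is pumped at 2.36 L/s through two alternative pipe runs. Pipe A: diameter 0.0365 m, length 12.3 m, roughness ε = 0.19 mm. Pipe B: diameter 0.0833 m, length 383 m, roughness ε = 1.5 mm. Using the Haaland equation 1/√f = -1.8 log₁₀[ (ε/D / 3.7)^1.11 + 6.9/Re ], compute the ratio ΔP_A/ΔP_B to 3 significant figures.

ΔP_A/ΔP_B ≈ 1.32

Pipe A: V = Q/A = 0.00236/0.001046 = 2.255 m/s; Re = 9.144e+04; ε/D = 0.00521; Haaland → f = 0.03171; ΔP_A = f(L/D)(ρV²/2) = 2.699e+04 Pa.
Pipe B: V = Q/A = 0.00236/0.00545 = 0.433 m/s; Re = 4.007e+04; ε/D = 0.018; Haaland → f = 0.04782; ΔP_B = f(L/D)(ρV²/2) = 2.047e+04 Pa.
ΔP_A/ΔP_B = 2.699e+04/2.047e+04 = 1.32.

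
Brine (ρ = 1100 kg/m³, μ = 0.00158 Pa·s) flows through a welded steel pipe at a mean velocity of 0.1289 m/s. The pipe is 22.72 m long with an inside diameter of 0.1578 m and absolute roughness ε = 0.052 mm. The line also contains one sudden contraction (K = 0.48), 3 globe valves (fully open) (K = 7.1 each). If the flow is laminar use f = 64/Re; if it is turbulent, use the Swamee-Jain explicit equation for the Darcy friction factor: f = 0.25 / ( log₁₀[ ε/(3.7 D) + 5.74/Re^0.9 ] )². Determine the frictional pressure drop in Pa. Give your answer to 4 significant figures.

Reynolds number Re = ρVD/μ = 1100 · 0.1289 · 0.1578 / 0.00158 = 1.416e+04.
Re > 4000 → turbulent. Relative roughness ε/D = 5.2e-05/0.1578 = 0.00033. Swamee-Jain: f = 0.25/(log₁₀[0.00033/3.7 + 5.74/1.416e+04^0.9])² = 0.25/(log₁₀[8.91e-05 + 0.00105])² = 0.25/(-2.942)² = 0.02889.
Total minor-loss coefficient ΣK = 1·0.48 + 3·7.1 = 21.8.
ΔP = [f·L/D + ΣK]·(ρV²/2) = [0.02889·22.72/0.1578 + 21.8]·(1100·0.1289²/2) = [4.159 + 21.8]·9.138 = 237 Pa.

ΔP ≈ 237.0 Pa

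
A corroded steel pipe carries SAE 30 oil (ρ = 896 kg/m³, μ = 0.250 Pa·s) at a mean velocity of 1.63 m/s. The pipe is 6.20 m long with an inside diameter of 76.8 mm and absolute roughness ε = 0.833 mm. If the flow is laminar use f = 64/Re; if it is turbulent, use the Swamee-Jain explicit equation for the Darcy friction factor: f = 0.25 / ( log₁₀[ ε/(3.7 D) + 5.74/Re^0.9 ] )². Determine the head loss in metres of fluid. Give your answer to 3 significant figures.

Reynolds number Re = ρVD/μ = 896 · 1.63 · 0.0768 / 0.25 = 448.7.
Re < 2300 → laminar flow, so f = 64/Re = 64/448.7 = 0.1426 (the turbulent correlation is not needed).
Darcy-Weisbach: ΔP = f(L/D)(ρV²/2) = 0.1426·(6.2/0.0768)·(896·1.63²/2) = 0.1426·80.73·1190 = 1.371e+04 Pa.
Head loss h_f = ΔP/(ρg) = 1.371e+04/(896·9.81) = 1.56 m.

h_f ≈ 1.56 m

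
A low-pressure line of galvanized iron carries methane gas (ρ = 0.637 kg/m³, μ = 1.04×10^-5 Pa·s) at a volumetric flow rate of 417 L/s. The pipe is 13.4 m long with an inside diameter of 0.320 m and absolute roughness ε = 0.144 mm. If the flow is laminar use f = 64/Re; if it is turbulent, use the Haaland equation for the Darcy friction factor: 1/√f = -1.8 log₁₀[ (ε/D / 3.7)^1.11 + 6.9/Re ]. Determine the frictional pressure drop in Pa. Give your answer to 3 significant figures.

Q = 417 L/s = 417/1000 = 0.417 m³/s.
Cross-sectional area A = πD²/4 = π(0.32)²/4 = 0.08042 m²; mean velocity V = Q/A = 0.417/0.08042 = 5.185 m/s.
Reynolds number Re = ρVD/μ = 0.637 · 5.185 · 0.32 / 1.04e-05 = 1.016e+05.
Re > 4000 → turbulent. Relative roughness ε/D = 0.000144/0.32 = 0.00045. Haaland: 1/√f = -1.8 log₁₀[(0.00045/3.7)^1.11 + 6.9/1.016e+05] = -1.8 log₁₀[4.51e-05 + 6.79e-05] = 7.104, so f = 0.01981.
Darcy-Weisbach: ΔP = f(L/D)(ρV²/2) = 0.01981·(13.4/0.32)·(0.637·5.185²/2) = 0.01981·41.88·8.563 = 7.104 Pa.

ΔP ≈ 7.10 Pa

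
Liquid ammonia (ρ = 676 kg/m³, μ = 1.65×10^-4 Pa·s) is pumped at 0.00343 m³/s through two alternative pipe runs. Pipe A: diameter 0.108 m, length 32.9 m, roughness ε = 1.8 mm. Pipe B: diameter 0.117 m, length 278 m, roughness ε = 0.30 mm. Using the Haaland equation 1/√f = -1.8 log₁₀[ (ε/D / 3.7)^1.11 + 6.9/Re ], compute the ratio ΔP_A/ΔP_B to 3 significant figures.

Pipe A: V = Q/A = 0.00343/0.009161 = 0.3744 m/s; Re = 1.657e+05; ε/D = 0.0167; Haaland → f = 0.04575; ΔP_A = f(L/D)(ρV²/2) = 660.4 Pa.
Pipe B: V = Q/A = 0.00343/0.01075 = 0.319 m/s; Re = 1.529e+05; ε/D = 0.00256; Haaland → f = 0.02596; ΔP_B = f(L/D)(ρV²/2) = 2122 Pa.
ΔP_A/ΔP_B = 660.4/2122 = 0.311.

ΔP_A/ΔP_B ≈ 0.311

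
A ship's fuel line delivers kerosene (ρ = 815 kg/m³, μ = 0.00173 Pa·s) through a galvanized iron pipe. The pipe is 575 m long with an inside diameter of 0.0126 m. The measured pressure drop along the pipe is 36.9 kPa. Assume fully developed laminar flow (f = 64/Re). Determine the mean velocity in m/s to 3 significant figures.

For laminar flow, f = 64/Re with Re = ρVD/μ, so Darcy-Weisbach reduces to ΔP = 32μLV/D². Solving for V: V = ΔP·D²/(32μL) = 3.69e+04·(0.0126)²/(32·0.00173·575) = 0.184 m/s.
Check: Re = ρVD/μ = 815·0.184·0.0126/0.00173 = 1092 < 2300, so the laminar assumption holds.

V ≈ 0.184 m/s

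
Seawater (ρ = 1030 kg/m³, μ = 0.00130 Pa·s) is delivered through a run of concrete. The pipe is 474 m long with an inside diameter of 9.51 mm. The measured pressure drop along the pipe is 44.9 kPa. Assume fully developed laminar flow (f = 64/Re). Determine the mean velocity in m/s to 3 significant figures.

For laminar flow, f = 64/Re with Re = ρVD/μ, so Darcy-Weisbach reduces to ΔP = 32μLV/D². Solving for V: V = ΔP·D²/(32μL) = 4.49e+04·(0.00951)²/(32·0.0013·474) = 0.2059 m/s.
Check: Re = ρVD/μ = 1030·0.2059·0.00951/0.0013 = 1552 < 2300, so the laminar assumption holds.

V ≈ 0.206 m/s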